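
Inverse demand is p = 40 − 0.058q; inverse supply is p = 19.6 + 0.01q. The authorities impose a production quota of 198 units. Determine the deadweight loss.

Competitive equilibrium: 40 − 0.058q = 19.6 + 0.01q → q* = 300, p* = 22.6.
At q = 198: demand price = 40 − 0.058·198 = 28.516; supply price = 19.6 + 0.01·198 = 21.58.
Δq = 300 − 198 = 102; wedge = 28.516 − 21.58 = 6.936.
Deadweight loss = ½ × 102 × 6.936 = 353.736.

353.736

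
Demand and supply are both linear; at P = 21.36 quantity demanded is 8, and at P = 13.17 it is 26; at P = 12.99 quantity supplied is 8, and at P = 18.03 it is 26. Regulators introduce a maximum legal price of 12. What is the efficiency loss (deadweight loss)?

Demand slope = (13.17 − 21.36)/(26 − 8) = −0.455, so P = 25 − 0.455Q.
Supply slope = (18.03 − 12.99)/(26 − 8) = 0.28, so P = 10.75 + 0.28Q.
Competitive equilibrium: 25 − 0.455Q = 10.75 + 0.28Q → Q* = 19.3878, P* = 16.1786.
At the ceiling P = 12, quantity supplied = (12 − 10.75)/0.28 = 4.4643.
Willingness to pay at Q' = 4.4643: 25 − 0.455·4.4643 = 22.9687.
ΔQ = 19.3878 − 4.4643 = 14.9235; wedge = 22.9687 − 12 = 10.9687.
DWL = ½ × 14.9235 × 10.9687 = 81.85.

81.85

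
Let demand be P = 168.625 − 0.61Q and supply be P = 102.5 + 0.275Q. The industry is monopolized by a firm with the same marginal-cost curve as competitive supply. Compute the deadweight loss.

Competitive equilibrium: 168.625 − 0.61Q = 102.5 + 0.275Q → Q* = 74.7175, P* = 123.0473.
Marginal revenue: MR = 168.625 − 1.22Q. Set MR = MC: 168.625 − 1.22Q = 102.5 + 0.275Q → Q_m = 44.2308.
Price P_m = 168.625 − 0.61·44.2308 = 141.6442; MC(Q_m) = 102.5 + 0.275·44.2308 = 114.6635.
Competitive Q* = 74.7175, so ΔQ = 30.4867; wedge = 141.6442 − 114.6635 = 26.9807.
Deadweight loss = ½ × 30.4867 × 26.9807 = 411.28.

411.28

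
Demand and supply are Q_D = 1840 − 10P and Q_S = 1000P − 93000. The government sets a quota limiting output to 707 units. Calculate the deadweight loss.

In inverse form: demand P = 184 − 0.1Q, supply P = 93 + 0.001Q.
Competitive equilibrium: 184 − 0.1Q = 93 + 0.001Q → Q* = 900.9901, P* = 93.901.
At Q = 707: demand price = 184 − 0.1·707 = 113.3; supply price = 93 + 0.001·707 = 93.707.
ΔQ = 900.9901 − 707 = 193.9901; wedge = 113.3 − 93.707 = 19.593.
The triangle = ½ × 193.9901 × 19.593 = 1900.42.

1900.42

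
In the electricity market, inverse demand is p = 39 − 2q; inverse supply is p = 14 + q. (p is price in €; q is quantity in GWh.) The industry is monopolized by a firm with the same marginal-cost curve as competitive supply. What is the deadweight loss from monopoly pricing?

€16.67

Competitive equilibrium: 39 − 2q = 14 + q → q* = 8.3333, p* = 22.3333.
Marginal revenue: MR = 39 − 4q. Set MR = MC: 39 − 4q = 14 + q → q_m = 5.
Price p_m = 39 − 2·5 = 29; MC(q_m) = 14 + 1·5 = 19.
Competitive q* = 8.3333, so Δq = 3.3333; wedge = 29 − 19 = 10.
Welfare loss = ½ × 3.3333 × 10 = €16.67.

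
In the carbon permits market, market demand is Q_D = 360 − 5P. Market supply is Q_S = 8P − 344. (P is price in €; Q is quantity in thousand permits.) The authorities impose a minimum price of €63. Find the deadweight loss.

In inverse form: demand P = 72 − 0.2Q, supply P = 43 + 0.125Q.
Competitive equilibrium: 72 − 0.2Q = 43 + 0.125Q → Q* = 89.2308, P* = 54.1538.
At the floor P = 63, quantity demanded = (72 − 63)/0.2 = 45.
Sellers' marginal cost at Q' = 45: 43 + 0.125·45 = 48.625.
ΔQ = 89.2308 − 45 = 44.2308; wedge = 63 − 48.625 = 14.375.
The triangle = ½ × 44.2308 × 14.375 = €317.91 thousand.

€317.91 thousand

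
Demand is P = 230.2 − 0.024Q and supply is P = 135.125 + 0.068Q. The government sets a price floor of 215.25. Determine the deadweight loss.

Competitive equilibrium: 230.2 − 0.024Q = 135.125 + 0.068Q → Q* = 1033.4239, P* = 205.3978.
At the floor P = 215.25, quantity demanded = (230.2 − 215.25)/0.024 = 622.9167.
Sellers' marginal cost at Q' = 622.9167: 135.125 + 0.068·622.9167 = 177.4833.
ΔQ = 1033.4239 − 622.9167 = 410.5072; wedge = 215.25 − 177.4833 = 37.7667.
Welfare loss = ½ × 410.5072 × 37.7667 = 7751.75.

7751.75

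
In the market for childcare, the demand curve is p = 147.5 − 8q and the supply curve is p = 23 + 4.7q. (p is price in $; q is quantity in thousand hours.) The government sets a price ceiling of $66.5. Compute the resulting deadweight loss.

$1.91 thousand

Competitive equilibrium: 147.5 − 8q = 23 + 4.7q → q* = 9.8031, p* = 69.0748.
At the ceiling p = 66.5, quantity supplied = (66.5 − 23)/4.7 = 9.2553.
Willingness to pay at q' = 9.2553: 147.5 − 8·9.2553 = 73.4576.
Δq = 9.8031 − 9.2553 = 0.5478; wedge = 73.4576 − 66.5 = 6.9576.
DWL = ½ × 0.5478 × 6.9576 = $1.91 thousand.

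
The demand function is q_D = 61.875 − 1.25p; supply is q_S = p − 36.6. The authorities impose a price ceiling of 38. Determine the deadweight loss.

29.929

In inverse form: demand p = 49.5 − 0.8q, supply p = 36.6 + q.
Competitive equilibrium: 49.5 − 0.8q = 36.6 + q → q* = 7.1667, p* = 43.7667.
At the ceiling p = 38, quantity supplied = (38 − 36.6)/1 = 1.4.
Willingness to pay at q' = 1.4: 49.5 − 0.8·1.4 = 48.38.
Δq = 7.1667 − 1.4 = 5.7667; wedge = 48.38 − 38 = 10.38.
Welfare loss = ½ × 5.7667 × 10.38 = 29.929.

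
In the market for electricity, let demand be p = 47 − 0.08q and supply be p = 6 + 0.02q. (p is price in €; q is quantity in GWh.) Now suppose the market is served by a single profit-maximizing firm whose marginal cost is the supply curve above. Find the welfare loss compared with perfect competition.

€1660.25

Competitive equilibrium: 47 − 0.08q = 6 + 0.02q → q* = 410, p* = 14.2.
Marginal revenue: MR = 47 − 0.16q. Set MR = MC: 47 − 0.16q = 6 + 0.02q → q_m = 227.77778.
Price p_m = 47 − 0.08·227.77778 = 28.77778; MC(q_m) = 6 + 0.02·227.77778 = 10.55556.
Competitive q* = 410, so Δq = 182.22222; wedge = 28.77778 − 10.55556 = 18.22222.
DWL = ½ × 182.22222 × 18.22222 = €1660.25.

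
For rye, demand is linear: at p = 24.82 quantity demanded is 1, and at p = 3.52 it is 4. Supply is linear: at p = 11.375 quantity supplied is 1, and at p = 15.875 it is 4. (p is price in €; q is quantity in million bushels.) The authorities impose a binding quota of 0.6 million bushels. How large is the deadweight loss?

Demand slope = (3.52 − 24.82)/(4 − 1) = −7.1, so p = 31.92 − 7.1q.
Supply slope = (15.875 − 11.375)/(4 − 1) = 1.5, so p = 9.875 + 1.5q.
Competitive equilibrium: 31.92 − 7.1q = 9.875 + 1.5q → q* = 2.5634, p* = 13.7201.
At q = 0.6: demand price = 31.92 − 7.1·0.6 = 27.66; supply price = 9.875 + 1.5·0.6 = 10.775.
Δq = 2.5634 − 0.6 = 1.9634; wedge = 27.66 − 10.775 = 16.885.
DWL = ½ × 1.9634 × 16.885 = €16.58 million.

€16.58 million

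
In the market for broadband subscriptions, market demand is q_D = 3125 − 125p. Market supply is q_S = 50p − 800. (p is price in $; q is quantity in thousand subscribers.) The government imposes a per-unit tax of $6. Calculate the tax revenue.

In inverse form: demand p = 25 − 0.008q, supply p = 16 + 0.02q.
Competitive equilibrium: 25 − 0.008q = 16 + 0.02q → q* = 321.4286, p* = 22.4286.
With the tax, the buyer price exceeds the seller price by 6: (25 − 0.008q) − (16 + 0.02q) = 6 → q' = 107.1429.
Tax revenue = 6 × 107.1429 = $642.86 thousand.

$642.86 thousand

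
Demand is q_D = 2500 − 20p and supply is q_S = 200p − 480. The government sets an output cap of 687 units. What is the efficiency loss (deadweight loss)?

65396.22

In inverse form: demand p = 125 − 0.05q, supply p = 2.4 + 0.005q.
Competitive equilibrium: 125 − 0.05q = 2.4 + 0.005q → q* = 2229.0909, p* = 13.5455.
At q = 687: demand price = 125 − 0.05·687 = 90.65; supply price = 2.4 + 0.005·687 = 5.835.
Δq = 2229.0909 − 687 = 1542.0909; wedge = 90.65 − 5.835 = 84.815.
The triangle = ½ × 1542.0909 × 84.815 = 65396.22.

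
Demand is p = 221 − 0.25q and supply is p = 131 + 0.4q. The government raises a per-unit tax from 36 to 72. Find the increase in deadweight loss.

Competitive equilibrium: 221 − 0.25q = 131 + 0.4q → q* = 138.4615, p* = 186.3846.
For a per-unit tax t: Δq = t/0.65, so DWL = ½·t·(t/0.65) = t²/1.3.
At t = 36: DWL = 996.923. At t = 72: DWL = 3987.692.
Increase = 3987.692 − 996.923 = 2990.77.

2990.77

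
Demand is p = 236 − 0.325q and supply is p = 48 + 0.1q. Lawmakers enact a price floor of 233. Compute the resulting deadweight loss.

39863.90

Competitive equilibrium: 236 − 0.325q = 48 + 0.1q → q* = 442.35294, p* = 92.23529.
At the floor p = 233, quantity demanded = (236 − 233)/0.325 = 9.23077.
Sellers' marginal cost at q' = 9.23077: 48 + 0.1·9.23077 = 48.92308.
Δq = 442.35294 − 9.23077 = 433.12217; wedge = 233 − 48.92308 = 184.07692.
Welfare loss = ½ × 433.12217 × 184.07692 = 39863.90.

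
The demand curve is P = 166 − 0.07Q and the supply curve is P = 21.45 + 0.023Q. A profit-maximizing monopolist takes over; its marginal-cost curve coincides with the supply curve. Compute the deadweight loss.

20717.82

Competitive equilibrium: 166 − 0.07Q = 21.45 + 0.023Q → Q* = 1554.30108, P* = 57.19892.
Marginal revenue: MR = 166 − 0.14Q. Set MR = MC: 166 − 0.14Q = 21.45 + 0.023Q → Q_m = 886.80982.
Price P_m = 166 − 0.07·886.80982 = 103.92331; MC(Q_m) = 21.45 + 0.023·886.80982 = 41.84663.
Competitive Q* = 1554.30108, so ΔQ = 667.49126; wedge = 103.92331 − 41.84663 = 62.07668.
The triangle = ½ × 667.49126 × 62.07668 = 20717.82.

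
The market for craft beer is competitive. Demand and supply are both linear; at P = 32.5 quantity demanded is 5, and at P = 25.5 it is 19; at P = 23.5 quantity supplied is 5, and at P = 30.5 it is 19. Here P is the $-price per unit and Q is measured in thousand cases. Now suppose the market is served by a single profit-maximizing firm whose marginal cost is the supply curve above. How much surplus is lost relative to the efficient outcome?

Demand slope = (25.5 − 32.5)/(19 − 5) = −0.5, so P = 35 − 0.5Q.
Supply slope = (30.5 − 23.5)/(19 − 5) = 0.5, so P = 21 + 0.5Q.
Competitive equilibrium: 35 − 0.5Q = 21 + 0.5Q → Q* = 14, P* = 28.
Marginal revenue: MR = 35 − Q. Set MR = MC: 35 − Q = 21 + 0.5Q → Q_m = 9.3333.
Price P_m = 35 − 0.5·9.3333 = 30.3334; MC(Q_m) = 21 + 0.5·9.3333 = 25.6667.
Competitive Q* = 14, so ΔQ = 4.6667; wedge = 30.3334 − 25.6667 = 4.6667.
Welfare loss = ½ × 4.6667 × 4.6667 = $10.89 thousand.

$10.89 thousand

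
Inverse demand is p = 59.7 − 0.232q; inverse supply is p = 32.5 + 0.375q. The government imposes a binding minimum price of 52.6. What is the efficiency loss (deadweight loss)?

Competitive equilibrium: 59.7 − 0.232q = 32.5 + 0.375q → q* = 44.8105, p* = 49.304.
At the floor p = 52.6, quantity demanded = (59.7 − 52.6)/0.232 = 30.6034.
Sellers' marginal cost at q' = 30.6034: 32.5 + 0.375·30.6034 = 43.9763.
Δq = 44.8105 − 30.6034 = 14.2071; wedge = 52.6 − 43.9763 = 8.6237.
The triangle = ½ × 14.2071 × 8.6237 = 61.26.

61.26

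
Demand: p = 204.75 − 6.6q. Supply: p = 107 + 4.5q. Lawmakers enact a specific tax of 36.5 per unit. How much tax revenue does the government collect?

201.41

Competitive equilibrium: 204.75 − 6.6q = 107 + 4.5q → q* = 8.8063, p* = 146.6284.
With the tax, the buyer price exceeds the seller price by 36.5: (204.75 − 6.6q) − (107 + 4.5q) = 36.5 → q' = 5.518.
Tax revenue = 36.5 × 5.518 = 201.41.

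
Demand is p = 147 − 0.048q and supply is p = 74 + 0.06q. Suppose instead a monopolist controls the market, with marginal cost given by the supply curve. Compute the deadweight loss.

2335.74

Competitive equilibrium: 147 − 0.048q = 74 + 0.06q → q* = 675.92593, p* = 114.55556.
Marginal revenue: MR = 147 − 0.096q. Set MR = MC: 147 − 0.096q = 74 + 0.06q → q_m = 467.94872.
Price p_m = 147 − 0.048·467.94872 = 124.53846; MC(q_m) = 74 + 0.06·467.94872 = 102.07692.
Competitive q* = 675.92593, so Δq = 207.97721; wedge = 124.53846 − 102.07692 = 22.46154.
DWL = ½ × 207.97721 × 22.46154 = 2335.74.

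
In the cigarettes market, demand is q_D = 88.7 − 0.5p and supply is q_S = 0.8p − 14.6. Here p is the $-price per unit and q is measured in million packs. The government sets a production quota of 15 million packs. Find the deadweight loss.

In inverse form: demand p = 177.4 − 2q, supply p = 18.25 + 1.25q.
Competitive equilibrium: 177.4 − 2q = 18.25 + 1.25q → q* = 48.9692, p* = 79.4615.
At q = 15: demand price = 177.4 − 2·15 = 147.4; supply price = 18.25 + 1.25·15 = 37.
Δq = 48.9692 − 15 = 33.9692; wedge = 147.4 − 37 = 110.4.
The triangle = ½ × 33.9692 × 110.4 = $1875.10 million.

$1875.10 million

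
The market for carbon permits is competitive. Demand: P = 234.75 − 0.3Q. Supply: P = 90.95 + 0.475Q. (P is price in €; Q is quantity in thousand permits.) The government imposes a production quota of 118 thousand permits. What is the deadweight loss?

€1768.08 thousand

Competitive equilibrium: 234.75 − 0.3Q = 90.95 + 0.475Q → Q* = 185.5484, P* = 179.0855.
At Q = 118: demand price = 234.75 − 0.3·118 = 199.35; supply price = 90.95 + 0.475·118 = 147.
ΔQ = 185.5484 − 118 = 67.5484; wedge = 199.35 − 147 = 52.35.
Welfare loss = ½ × 67.5484 × 52.35 = €1768.08 thousand.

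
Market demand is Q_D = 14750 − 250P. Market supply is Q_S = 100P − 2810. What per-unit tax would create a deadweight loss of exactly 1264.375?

5.95

In inverse form: demand P = 59 − 0.004Q, supply P = 28.1 + 0.01Q.
Competitive equilibrium: 59 − 0.004Q = 28.1 + 0.01Q → Q* = 2207.1429, P* = 50.1714.
A tax t gives ΔQ = t/0.014 and wedge t, so DWL = t²/0.028.
t²/0.028 = 1264.375 → t² = 35.4025 → t = 5.95.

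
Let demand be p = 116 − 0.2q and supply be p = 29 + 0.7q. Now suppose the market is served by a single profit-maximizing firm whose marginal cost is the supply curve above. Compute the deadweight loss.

139.01

Competitive equilibrium: 116 − 0.2q = 29 + 0.7q → q* = 96.6667, p* = 96.6667.
Marginal revenue: MR = 116 − 0.4q. Set MR = MC: 116 − 0.4q = 29 + 0.7q → q_m = 79.0909.
Price p_m = 116 − 0.2·79.0909 = 100.1818; MC(q_m) = 29 + 0.7·79.0909 = 84.3636.
Competitive q* = 96.6667, so Δq = 17.5758; wedge = 100.1818 − 84.3636 = 15.8182.
The triangle = ½ × 17.5758 × 15.8182 = 139.01.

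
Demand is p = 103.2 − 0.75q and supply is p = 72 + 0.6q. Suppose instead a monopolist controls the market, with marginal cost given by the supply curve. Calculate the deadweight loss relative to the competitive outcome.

Competitive equilibrium: 103.2 − 0.75q = 72 + 0.6q → q* = 23.1111, p* = 85.8667.
Marginal revenue: MR = 103.2 − 1.5q. Set MR = MC: 103.2 − 1.5q = 72 + 0.6q → q_m = 14.8571.
Price p_m = 103.2 − 0.75·14.8571 = 92.0572; MC(q_m) = 72 + 0.6·14.8571 = 80.9143.
Competitive q* = 23.1111, so Δq = 8.254; wedge = 92.0572 − 80.9143 = 11.1429.
DWL = ½ × 8.254 × 11.1429 = 45.99.

45.99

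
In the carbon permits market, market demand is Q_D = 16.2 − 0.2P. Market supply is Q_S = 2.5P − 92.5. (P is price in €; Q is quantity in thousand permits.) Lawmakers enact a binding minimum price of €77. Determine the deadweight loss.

In inverse form: demand P = 81 − 5Q, supply P = 37 + 0.4Q.
Competitive equilibrium: 81 − 5Q = 37 + 0.4Q → Q* = 8.1481, P* = 40.2593.
At the floor P = 77, quantity demanded = (81 − 77)/5 = 0.8.
Sellers' marginal cost at Q' = 0.8: 37 + 0.4·0.8 = 37.32.
ΔQ = 8.1481 − 0.8 = 7.3481; wedge = 77 − 37.32 = 39.68.
Welfare loss = ½ × 7.3481 × 39.68 = €145.79 thousand.

€145.79 thousand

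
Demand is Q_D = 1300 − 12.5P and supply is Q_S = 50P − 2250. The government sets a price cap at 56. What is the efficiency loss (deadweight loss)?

In inverse form: demand P = 104 − 0.08Q, supply P = 45 + 0.02Q.
Competitive equilibrium: 104 − 0.08Q = 45 + 0.02Q → Q* = 590, P* = 56.8.
At the ceiling P = 56, quantity supplied = (56 − 45)/0.02 = 550.
Willingness to pay at Q' = 550: 104 − 0.08·550 = 60.
ΔQ = 590 − 550 = 40; wedge = 60 − 56 = 4.
Welfare loss = ½ × 40 × 4 = 80.

80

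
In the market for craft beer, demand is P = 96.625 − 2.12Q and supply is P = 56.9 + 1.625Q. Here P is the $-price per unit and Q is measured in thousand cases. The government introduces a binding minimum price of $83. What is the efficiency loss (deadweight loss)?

$32.73 thousand

Competitive equilibrium: 96.625 − 2.12Q = 56.9 + 1.625Q → Q* = 10.6075, P* = 74.1371.
At the floor P = 83, quantity demanded = (96.625 − 83)/2.12 = 6.4269.
Sellers' marginal cost at Q' = 6.4269: 56.9 + 1.625·6.4269 = 67.3437.
ΔQ = 10.6075 − 6.4269 = 4.1806; wedge = 83 − 67.3437 = 15.6563.
Deadweight loss = ½ × 4.1806 × 15.6563 = $32.73 thousand.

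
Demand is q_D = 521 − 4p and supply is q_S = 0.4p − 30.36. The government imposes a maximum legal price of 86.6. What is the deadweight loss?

329.65

In inverse form: demand p = 130.25 − 0.25q, supply p = 75.9 + 2.5q.
Competitive equilibrium: 130.25 − 0.25q = 75.9 + 2.5q → q* = 19.7636, p* = 125.3091.
At the ceiling p = 86.6, quantity supplied = (86.6 − 75.9)/2.5 = 4.28.
Willingness to pay at q' = 4.28: 130.25 − 0.25·4.28 = 129.18.
Δq = 19.7636 − 4.28 = 15.4836; wedge = 129.18 − 86.6 = 42.58.
DWL = ½ × 15.4836 × 42.58 = 329.65.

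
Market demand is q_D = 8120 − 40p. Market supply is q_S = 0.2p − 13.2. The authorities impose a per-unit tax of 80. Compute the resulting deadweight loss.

In inverse form: demand p = 203 − 0.025q, supply p = 66 + 5q.
Competitive equilibrium: 203 − 0.025q = 66 + 5q → q* = 27.2637, p* = 202.3184.
With the tax, the buyer price exceeds the seller price by 80: (203 − 0.025q) − (66 + 5q) = 80 → q' = 11.3433.
Δq = 27.2637 − 11.3433 = 15.9204; the wedge equals the tax, 80.
The triangle = ½ × 15.9204 × 80 = 636.82.

636.82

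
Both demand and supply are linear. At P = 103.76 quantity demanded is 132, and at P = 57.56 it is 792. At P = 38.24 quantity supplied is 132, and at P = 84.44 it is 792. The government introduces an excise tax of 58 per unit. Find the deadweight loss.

12014.29

Demand slope = (57.56 − 103.76)/(792 − 132) = −0.07, so P = 113 − 0.07Q.
Supply slope = (84.44 − 38.24)/(792 − 132) = 0.07, so P = 29 + 0.07Q.
Competitive equilibrium: 113 − 0.07Q = 29 + 0.07Q → Q* = 600, P* = 71.
With the tax, the buyer price exceeds the seller price by 58: (113 − 0.07Q) − (29 + 0.07Q) = 58 → Q' = 185.7143.
ΔQ = 600 − 185.7143 = 414.2857; the wedge equals the tax, 58.
DWL = ½ × 414.2857 × 58 = 12014.29.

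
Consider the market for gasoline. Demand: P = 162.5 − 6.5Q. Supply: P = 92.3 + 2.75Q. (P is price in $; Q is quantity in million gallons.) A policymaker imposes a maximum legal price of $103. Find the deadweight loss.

$63.26 million

Competitive equilibrium: 162.5 − 6.5Q = 92.3 + 2.75Q → Q* = 7.5892, P* = 113.1703.
At the ceiling P = 103, quantity supplied = (103 − 92.3)/2.75 = 3.8909.
Willingness to pay at Q' = 3.8909: 162.5 − 6.5·3.8909 = 137.2092.
ΔQ = 7.5892 − 3.8909 = 3.6983; wedge = 137.2092 − 103 = 34.2092.
Welfare loss = ½ × 3.6983 × 34.2092 = $63.26 million.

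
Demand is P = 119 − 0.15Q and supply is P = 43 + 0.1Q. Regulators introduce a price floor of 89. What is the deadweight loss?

Competitive equilibrium: 119 − 0.15Q = 43 + 0.1Q → Q* = 304, P* = 73.4.
At the floor P = 89, quantity demanded = (119 − 89)/0.15 = 200.
Sellers' marginal cost at Q' = 200: 43 + 0.1·200 = 63.
ΔQ = 304 − 200 = 104; wedge = 89 − 63 = 26.
Welfare loss = ½ × 104 × 26 = 1352.

1352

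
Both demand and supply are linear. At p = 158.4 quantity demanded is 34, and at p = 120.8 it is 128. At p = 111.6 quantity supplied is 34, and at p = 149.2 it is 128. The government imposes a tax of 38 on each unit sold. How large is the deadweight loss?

Demand slope = (120.8 − 158.4)/(128 − 34) = −0.4, so p = 172 − 0.4q.
Supply slope = (149.2 − 111.6)/(128 − 34) = 0.4, so p = 98 + 0.4q.
Competitive equilibrium: 172 − 0.4q = 98 + 0.4q → q* = 92.5, p* = 135.
With the tax, the buyer price exceeds the seller price by 38: (172 − 0.4q) − (98 + 0.4q) = 38 → q' = 45.
Δq = 92.5 − 45 = 47.5; the wedge equals the tax, 38.
Deadweight loss = ½ × 47.5 × 38 = 902.50.

902.50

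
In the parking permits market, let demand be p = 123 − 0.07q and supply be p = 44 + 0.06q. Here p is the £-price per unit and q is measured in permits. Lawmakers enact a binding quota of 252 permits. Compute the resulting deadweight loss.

£8223.61

Competitive equilibrium: 123 − 0.07q = 44 + 0.06q → q* = 607.6923, p* = 80.4615.
At q = 252: demand price = 123 − 0.07·252 = 105.36; supply price = 44 + 0.06·252 = 59.12.
Δq = 607.6923 − 252 = 355.6923; wedge = 105.36 − 59.12 = 46.24.
DWL = ½ × 355.6923 × 46.24 = £8223.61.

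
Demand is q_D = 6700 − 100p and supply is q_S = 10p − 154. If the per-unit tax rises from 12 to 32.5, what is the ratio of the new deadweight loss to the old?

7.335

In inverse form: demand p = 67 − 0.01q, supply p = 15.4 + 0.1q.
Competitive equilibrium: 67 − 0.01q = 15.4 + 0.1q → q* = 469.0909, p* = 62.3091.
For a per-unit tax t: Δq = t/0.11, so DWL = ½·t·(t/0.11) = t²/0.22.
At t = 12: DWL = 654.545. At t = 32.5: DWL = 4801.136.
Ratio = (32.5/12)² = 7.335.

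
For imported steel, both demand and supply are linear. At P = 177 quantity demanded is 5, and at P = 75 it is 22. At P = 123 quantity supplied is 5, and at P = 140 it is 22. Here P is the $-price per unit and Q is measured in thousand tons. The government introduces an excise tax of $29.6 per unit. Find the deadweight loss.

$62.58 thousand

Demand slope = (75 − 177)/(22 − 5) = −6, so P = 207 − 6Q.
Supply slope = (140 − 123)/(22 − 5) = 1, so P = 118 + Q.
Competitive equilibrium: 207 − 6Q = 118 + Q → Q* = 12.7143, P* = 130.7143.
With the tax, the buyer price exceeds the seller price by 29.6: (207 − 6Q) − (118 + Q) = 29.6 → Q' = 8.4857.
ΔQ = 12.7143 − 8.4857 = 4.2286; the wedge equals the tax, 29.6.
The triangle = ½ × 4.2286 × 29.6 = $62.58 thousand.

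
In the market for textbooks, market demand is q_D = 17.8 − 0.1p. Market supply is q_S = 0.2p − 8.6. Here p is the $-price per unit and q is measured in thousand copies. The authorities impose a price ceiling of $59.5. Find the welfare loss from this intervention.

In inverse form: demand p = 178 − 10q, supply p = 43 + 5q.
Competitive equilibrium: 178 − 10q = 43 + 5q → q* = 9, p* = 88.
At the ceiling p = 59.5, quantity supplied = (59.5 − 43)/5 = 3.3.
Willingness to pay at q' = 3.3: 178 − 10·3.3 = 145.
Δq = 9 − 3.3 = 5.7; wedge = 145 − 59.5 = 85.5.
Deadweight loss = ½ × 5.7 × 85.5 = $243.675 thousand.

$243.675 thousand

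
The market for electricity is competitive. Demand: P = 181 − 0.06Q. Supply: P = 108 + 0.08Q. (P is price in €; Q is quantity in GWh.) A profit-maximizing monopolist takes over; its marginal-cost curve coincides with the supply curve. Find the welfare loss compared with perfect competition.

Competitive equilibrium: 181 − 0.06Q = 108 + 0.08Q → Q* = 521.4286, P* = 149.7143.
Marginal revenue: MR = 181 − 0.12Q. Set MR = MC: 181 − 0.12Q = 108 + 0.08Q → Q_m = 365.
Price P_m = 181 − 0.06·365 = 159.1; MC(Q_m) = 108 + 0.08·365 = 137.2.
Competitive Q* = 521.4286, so ΔQ = 156.4286; wedge = 159.1 − 137.2 = 21.9.
DWL = ½ × 156.4286 × 21.9 = €1712.89.

€1712.89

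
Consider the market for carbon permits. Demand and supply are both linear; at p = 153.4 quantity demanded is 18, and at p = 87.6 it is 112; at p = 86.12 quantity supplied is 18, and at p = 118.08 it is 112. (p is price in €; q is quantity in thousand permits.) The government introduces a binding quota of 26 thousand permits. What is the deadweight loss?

€1671.29 thousand

Demand slope = (87.6 − 153.4)/(112 − 18) = −0.7, so p = 166 − 0.7q.
Supply slope = (118.08 − 86.12)/(112 − 18) = 0.34, so p = 80 + 0.34q.
Competitive equilibrium: 166 − 0.7q = 80 + 0.34q → q* = 82.6923, p* = 108.1154.
At q = 26: demand price = 166 − 0.7·26 = 147.8; supply price = 80 + 0.34·26 = 88.84.
Δq = 82.6923 − 26 = 56.6923; wedge = 147.8 − 88.84 = 58.96.
The triangle = ½ × 56.6923 × 58.96 = €1671.29 thousand.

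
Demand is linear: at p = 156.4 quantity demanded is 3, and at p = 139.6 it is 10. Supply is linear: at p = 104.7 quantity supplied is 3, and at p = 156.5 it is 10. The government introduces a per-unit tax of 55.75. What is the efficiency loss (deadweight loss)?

158.57

Demand slope = (139.6 − 156.4)/(10 − 3) = −2.4, so p = 163.6 − 2.4q.
Supply slope = (156.5 − 104.7)/(10 − 3) = 7.4, so p = 82.5 + 7.4q.
Competitive equilibrium: 163.6 − 2.4q = 82.5 + 7.4q → q* = 8.27551, p* = 143.73878.
With the tax, the buyer price exceeds the seller price by 55.75: (163.6 − 2.4q) − (82.5 + 7.4q) = 55.75 → q' = 2.58673.
Δq = 8.27551 − 2.58673 = 5.68878; the wedge equals the tax, 55.75.
Welfare loss = ½ × 5.68878 × 55.75 = 158.57.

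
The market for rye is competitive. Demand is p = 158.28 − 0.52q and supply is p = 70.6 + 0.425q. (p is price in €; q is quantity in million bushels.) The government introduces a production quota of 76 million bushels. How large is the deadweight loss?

Competitive equilibrium: 158.28 − 0.52q = 70.6 + 0.425q → q* = 92.7831, p* = 110.0328.
At q = 76: demand price = 158.28 − 0.52·76 = 118.76; supply price = 70.6 + 0.425·76 = 102.9.
Δq = 92.7831 − 76 = 16.7831; wedge = 118.76 − 102.9 = 15.86.
Deadweight loss = ½ × 16.7831 × 15.86 = €133.09 million.

€133.09 million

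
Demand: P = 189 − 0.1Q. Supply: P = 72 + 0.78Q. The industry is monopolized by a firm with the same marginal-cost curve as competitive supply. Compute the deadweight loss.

80.99

Competitive equilibrium: 189 − 0.1Q = 72 + 0.78Q → Q* = 132.95455, P* = 175.70455.
Marginal revenue: MR = 189 − 0.2Q. Set MR = MC: 189 − 0.2Q = 72 + 0.78Q → Q_m = 119.38776.
Price P_m = 189 − 0.1·119.38776 = 177.06122; MC(Q_m) = 72 + 0.78·119.38776 = 165.12245.
Competitive Q* = 132.95455, so ΔQ = 13.56679; wedge = 177.06122 − 165.12245 = 11.93877.
The triangle = ½ × 13.56679 × 11.93877 = 80.99.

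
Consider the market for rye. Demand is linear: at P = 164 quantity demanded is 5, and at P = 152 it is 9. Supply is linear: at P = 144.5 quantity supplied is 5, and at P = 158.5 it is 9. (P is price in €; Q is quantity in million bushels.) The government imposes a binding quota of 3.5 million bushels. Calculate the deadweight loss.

€65.81 million

Demand slope = (152 − 164)/(9 − 5) = −3, so P = 179 − 3Q.
Supply slope = (158.5 − 144.5)/(9 − 5) = 3.5, so P = 127 + 3.5Q.
Competitive equilibrium: 179 − 3Q = 127 + 3.5Q → Q* = 8, P* = 155.
At Q = 3.5: demand price = 179 − 3·3.5 = 168.5; supply price = 127 + 3.5·3.5 = 139.25.
ΔQ = 8 − 3.5 = 4.5; wedge = 168.5 − 139.25 = 29.25.
The triangle = ½ × 4.5 × 29.25 = €65.81 million.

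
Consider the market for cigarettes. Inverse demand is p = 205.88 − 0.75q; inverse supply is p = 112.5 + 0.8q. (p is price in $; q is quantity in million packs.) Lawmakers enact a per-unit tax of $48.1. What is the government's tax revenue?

Competitive equilibrium: 205.88 − 0.75q = 112.5 + 0.8q → q* = 60.2452, p* = 160.6961.
With the tax, the buyer price exceeds the seller price by 48.1: (205.88 − 0.75q) − (112.5 + 0.8q) = 48.1 → q' = 29.2129.
Tax revenue = 48.1 × 29.2129 = $1405.14 million.

$1405.14 million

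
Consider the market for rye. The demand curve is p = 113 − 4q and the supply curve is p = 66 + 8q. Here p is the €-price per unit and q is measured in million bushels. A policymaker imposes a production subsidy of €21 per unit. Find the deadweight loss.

€18.375 million

Competitive equilibrium: 113 − 4q = 66 + 8q → q* = 3.9167, p* = 97.3333.
The subsidy lowers effective supply by 21: p = 45 + 8q.
New quantity: 113 − 4q = 45 + 8q → q' = 5.6667.
Overproduction Δq = 5.6667 − 3.9167 = 1.75; wedge = subsidy = 21.
DWL = ½ × 1.75 × 21 = €18.375 million.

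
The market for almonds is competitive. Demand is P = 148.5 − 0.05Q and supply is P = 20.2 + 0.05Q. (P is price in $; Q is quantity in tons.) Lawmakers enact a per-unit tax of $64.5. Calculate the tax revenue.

Competitive equilibrium: 148.5 − 0.05Q = 20.2 + 0.05Q → Q* = 1283, P* = 84.35.
With the tax, the buyer price exceeds the seller price by 64.5: (148.5 − 0.05Q) − (20.2 + 0.05Q) = 64.5 → Q' = 638.
Tax revenue = 64.5 × 638 = $41151.

$41151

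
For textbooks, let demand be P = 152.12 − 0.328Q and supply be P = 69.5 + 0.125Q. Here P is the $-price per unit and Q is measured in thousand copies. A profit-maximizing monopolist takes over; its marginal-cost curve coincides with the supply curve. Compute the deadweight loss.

$1328.89 thousand

Competitive equilibrium: 152.12 − 0.328Q = 69.5 + 0.125Q → Q* = 182.3841, P* = 92.298.
Marginal revenue: MR = 152.12 − 0.656Q. Set MR = MC: 152.12 − 0.656Q = 69.5 + 0.125Q → Q_m = 105.7875.
Price P_m = 152.12 − 0.328·105.7875 = 117.4217; MC(Q_m) = 69.5 + 0.125·105.7875 = 82.7234.
Competitive Q* = 182.3841, so ΔQ = 76.5966; wedge = 117.4217 − 82.7234 = 34.6983.
The triangle = ½ × 76.5966 × 34.6983 = $1328.89 thousand.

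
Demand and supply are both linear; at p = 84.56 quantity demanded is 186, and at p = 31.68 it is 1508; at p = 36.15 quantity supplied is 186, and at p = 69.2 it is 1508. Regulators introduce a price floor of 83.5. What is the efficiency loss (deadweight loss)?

Demand slope = (31.68 − 84.56)/(1508 − 186) = −0.04, so p = 92 − 0.04q.
Supply slope = (69.2 − 36.15)/(1508 − 186) = 0.025, so p = 31.5 + 0.025q.
Competitive equilibrium: 92 − 0.04q = 31.5 + 0.025q → q* = 930.7692, p* = 54.7692.
At the floor p = 83.5, quantity demanded = (92 − 83.5)/0.04 = 212.5.
Sellers' marginal cost at q' = 212.5: 31.5 + 0.025·212.5 = 36.8125.
Δq = 930.7692 − 212.5 = 718.2692; wedge = 83.5 − 36.8125 = 46.6875.
Deadweight loss = ½ × 718.2692 × 46.6875 = 16767.10.

16767.10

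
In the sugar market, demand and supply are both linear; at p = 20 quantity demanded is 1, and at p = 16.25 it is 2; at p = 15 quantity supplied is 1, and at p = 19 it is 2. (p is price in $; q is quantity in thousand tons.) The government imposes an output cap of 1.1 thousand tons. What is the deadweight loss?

Demand slope = (16.25 − 20)/(2 − 1) = −3.75, so p = 23.75 − 3.75q.
Supply slope = (19 − 15)/(2 − 1) = 4, so p = 11 + 4q.
Competitive equilibrium: 23.75 − 3.75q = 11 + 4q → q* = 1.6452, p* = 17.5806.
At q = 1.1: demand price = 23.75 − 3.75·1.1 = 19.625; supply price = 11 + 4·1.1 = 15.4.
Δq = 1.6452 − 1.1 = 0.5452; wedge = 19.625 − 15.4 = 4.225.
DWL = ½ × 0.5452 × 4.225 = $1.15 thousand.

$1.15 thousand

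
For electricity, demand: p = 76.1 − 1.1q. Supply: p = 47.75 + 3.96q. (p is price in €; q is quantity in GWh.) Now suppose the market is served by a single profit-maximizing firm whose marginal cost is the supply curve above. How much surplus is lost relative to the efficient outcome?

€2.53

Competitive equilibrium: 76.1 − 1.1q = 47.75 + 3.96q → q* = 5.6028, p* = 69.937.
Marginal revenue: MR = 76.1 − 2.2q. Set MR = MC: 76.1 − 2.2q = 47.75 + 3.96q → q_m = 4.6023.
Price p_m = 76.1 − 1.1·4.6023 = 71.0375; MC(q_m) = 47.75 + 3.96·4.6023 = 65.9751.
Competitive q* = 5.6028, so Δq = 1.0005; wedge = 71.0375 − 65.9751 = 5.0624.
Deadweight loss = ½ × 1.0005 × 5.0624 = €2.53.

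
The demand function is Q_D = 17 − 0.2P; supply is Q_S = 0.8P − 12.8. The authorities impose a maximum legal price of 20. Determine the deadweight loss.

In inverse form: demand P = 85 − 5Q, supply P = 16 + 1.25Q.
Competitive equilibrium: 85 − 5Q = 16 + 1.25Q → Q* = 11.04, P* = 29.8.
At the ceiling P = 20, quantity supplied = (20 − 16)/1.25 = 3.2.
Willingness to pay at Q' = 3.2: 85 − 5·3.2 = 69.
ΔQ = 11.04 − 3.2 = 7.84; wedge = 69 − 20 = 49.
The triangle = ½ × 7.84 × 49 = 192.08.

192.08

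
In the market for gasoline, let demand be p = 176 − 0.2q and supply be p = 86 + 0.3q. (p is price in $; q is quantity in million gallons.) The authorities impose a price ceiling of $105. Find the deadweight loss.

Competitive equilibrium: 176 − 0.2q = 86 + 0.3q → q* = 180, p* = 140.
At the ceiling p = 105, quantity supplied = (105 − 86)/0.3 = 63.3333.
Willingness to pay at q' = 63.3333: 176 − 0.2·63.3333 = 163.3333.
Δq = 180 − 63.3333 = 116.6667; wedge = 163.3333 − 105 = 58.3333.
Welfare loss = ½ × 116.6667 × 58.3333 = $3402.78 million.

$3402.78 million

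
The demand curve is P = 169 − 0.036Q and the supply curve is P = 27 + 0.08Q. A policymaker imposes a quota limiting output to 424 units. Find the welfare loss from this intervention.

Competitive equilibrium: 169 − 0.036Q = 27 + 0.08Q → Q* = 1224.1379, P* = 124.931.
At Q = 424: demand price = 169 − 0.036·424 = 153.736; supply price = 27 + 0.08·424 = 60.92.
ΔQ = 1224.1379 − 424 = 800.1379; wedge = 153.736 − 60.92 = 92.816.
DWL = ½ × 800.1379 × 92.816 = 37132.80.

37132.80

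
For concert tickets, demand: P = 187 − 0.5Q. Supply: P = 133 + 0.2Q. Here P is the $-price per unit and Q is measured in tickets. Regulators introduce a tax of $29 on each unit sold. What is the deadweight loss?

Competitive equilibrium: 187 − 0.5Q = 133 + 0.2Q → Q* = 77.1429, P* = 148.4286.
With the tax, the buyer price exceeds the seller price by 29: (187 − 0.5Q) − (133 + 0.2Q) = 29 → Q' = 35.7143.
ΔQ = 77.1429 − 35.7143 = 41.4286; the wedge equals the tax, 29.
Deadweight loss = ½ × 41.4286 × 29 = $600.71.

$600.71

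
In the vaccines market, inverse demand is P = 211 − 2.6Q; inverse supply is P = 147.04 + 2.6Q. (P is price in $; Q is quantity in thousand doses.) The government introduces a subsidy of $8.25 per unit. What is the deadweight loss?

$6.54 thousand

Competitive equilibrium: 211 − 2.6Q = 147.04 + 2.6Q → Q* = 12.3, P* = 179.02.
The subsidy lowers effective supply by 8.25: P = 138.79 + 2.6Q.
New quantity: 211 − 2.6Q = 138.79 + 2.6Q → Q' = 13.8865.
Overproduction ΔQ = 13.8865 − 12.3 = 1.5865; wedge = subsidy = 8.25.
Deadweight loss = ½ × 1.5865 × 8.25 = $6.54 thousand.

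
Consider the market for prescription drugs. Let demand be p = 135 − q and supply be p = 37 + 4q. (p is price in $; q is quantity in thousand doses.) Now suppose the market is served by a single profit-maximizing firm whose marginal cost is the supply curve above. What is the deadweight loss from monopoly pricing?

$26.68 thousand

Competitive equilibrium: 135 − q = 37 + 4q → q* = 19.6, p* = 115.4.
Marginal revenue: MR = 135 − 2q. Set MR = MC: 135 − 2q = 37 + 4q → q_m = 16.3333.
Price p_m = 135 − 1·16.3333 = 118.6667; MC(q_m) = 37 + 4·16.3333 = 102.3332.
Competitive q* = 19.6, so Δq = 3.2667; wedge = 118.6667 − 102.3332 = 16.3335.
The triangle = ½ × 3.2667 × 16.3335 = $26.68 thousand.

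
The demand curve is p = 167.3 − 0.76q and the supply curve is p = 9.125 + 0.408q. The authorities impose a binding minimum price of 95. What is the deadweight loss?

948.10

Competitive equilibrium: 167.3 − 0.76q = 9.125 + 0.408q → q* = 135.4238, p* = 64.3779.
At the floor p = 95, quantity demanded = (167.3 − 95)/0.76 = 95.1316.
Sellers' marginal cost at q' = 95.1316: 9.125 + 0.408·95.1316 = 47.9387.
Δq = 135.4238 − 95.1316 = 40.2922; wedge = 95 − 47.9387 = 47.0613.
DWL = ½ × 40.2922 × 47.0613 = 948.10.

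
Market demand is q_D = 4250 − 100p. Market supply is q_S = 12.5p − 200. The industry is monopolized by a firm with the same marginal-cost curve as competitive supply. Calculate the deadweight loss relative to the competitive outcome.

In inverse form: demand p = 42.5 − 0.01q, supply p = 16 + 0.08q.
Competitive equilibrium: 42.5 − 0.01q = 16 + 0.08q → q* = 294.4444, p* = 39.5556.
Marginal revenue: MR = 42.5 − 0.02q. Set MR = MC: 42.5 − 0.02q = 16 + 0.08q → q_m = 265.
Price p_m = 42.5 − 0.01·265 = 39.85; MC(q_m) = 16 + 0.08·265 = 37.2.
Competitive q* = 294.4444, so Δq = 29.4444; wedge = 39.85 − 37.2 = 2.65.
DWL = ½ × 29.4444 × 2.65 = 39.01.

39.01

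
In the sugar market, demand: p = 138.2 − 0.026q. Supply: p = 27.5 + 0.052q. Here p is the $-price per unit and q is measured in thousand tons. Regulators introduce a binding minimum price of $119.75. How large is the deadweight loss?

$19638.61 thousand

Competitive equilibrium: 138.2 − 0.026q = 27.5 + 0.052q → q* = 1419.2308, p* = 101.3.
At the floor p = 119.75, quantity demanded = (138.2 − 119.75)/0.026 = 709.6154.
Sellers' marginal cost at q' = 709.6154: 27.5 + 0.052·709.6154 = 64.4.
Δq = 1419.2308 − 709.6154 = 709.6154; wedge = 119.75 − 64.4 = 55.35.
The triangle = ½ × 709.6154 × 55.35 = $19638.61 thousand.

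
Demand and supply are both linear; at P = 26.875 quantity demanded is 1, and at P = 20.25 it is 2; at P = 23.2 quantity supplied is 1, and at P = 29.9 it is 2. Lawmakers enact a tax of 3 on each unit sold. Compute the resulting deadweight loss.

Demand slope = (20.25 − 26.875)/(2 − 1) = −6.625, so P = 33.5 − 6.625Q.
Supply slope = (29.9 − 23.2)/(2 − 1) = 6.7, so P = 16.5 + 6.7Q.
Competitive equilibrium: 33.5 − 6.625Q = 16.5 + 6.7Q → Q* = 1.2758, P* = 25.0478.
With the tax, the buyer price exceeds the seller price by 3: (33.5 − 6.625Q) − (16.5 + 6.7Q) = 3 → Q' = 1.0507.
ΔQ = 1.2758 − 1.0507 = 0.2251; the wedge equals the tax, 3.
Deadweight loss = ½ × 0.2251 × 3 = 0.34.

0.34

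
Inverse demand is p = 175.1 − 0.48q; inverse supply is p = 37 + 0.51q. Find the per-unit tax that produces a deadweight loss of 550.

Competitive equilibrium: 175.1 − 0.48q = 37 + 0.51q → q* = 139.4949, p* = 108.1424.
A tax t gives Δq = t/0.99 and wedge t, so DWL = t²/1.98.
t²/1.98 = 550 → t² = 1089 → t = 33.

33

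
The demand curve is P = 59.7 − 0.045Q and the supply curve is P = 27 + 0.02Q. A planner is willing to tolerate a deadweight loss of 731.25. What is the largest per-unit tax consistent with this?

9.75

Competitive equilibrium: 59.7 − 0.045Q = 27 + 0.02Q → Q* = 503.0769, P* = 37.0615.
A tax t gives ΔQ = t/0.065 and wedge t, so DWL = t²/0.13.
t²/0.13 = 731.25 → t² = 95.0625 → t = 9.75.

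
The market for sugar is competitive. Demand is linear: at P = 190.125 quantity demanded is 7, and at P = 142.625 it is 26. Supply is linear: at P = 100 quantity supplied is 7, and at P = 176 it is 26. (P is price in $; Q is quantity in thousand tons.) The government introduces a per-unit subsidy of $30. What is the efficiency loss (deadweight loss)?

$69.23 thousand

Demand slope = (142.625 − 190.125)/(26 − 7) = −2.5, so P = 207.625 − 2.5Q.
Supply slope = (176 − 100)/(26 − 7) = 4, so P = 72 + 4Q.
Competitive equilibrium: 207.625 − 2.5Q = 72 + 4Q → Q* = 20.8654, P* = 155.4615.
The subsidy lowers effective supply by 30: P = 42 + 4Q.
New quantity: 207.625 − 2.5Q = 42 + 4Q → Q' = 25.4808.
Overproduction ΔQ = 25.4808 − 20.8654 = 4.6154; wedge = subsidy = 30.
The triangle = ½ × 4.6154 × 30 = $69.23 thousand.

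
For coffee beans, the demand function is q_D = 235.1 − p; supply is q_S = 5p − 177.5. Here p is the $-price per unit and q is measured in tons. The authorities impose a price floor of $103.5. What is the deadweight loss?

$723.84

In inverse form: demand p = 235.1 − q, supply p = 35.5 + 0.2q.
Competitive equilibrium: 235.1 − q = 35.5 + 0.2q → q* = 166.3333, p* = 68.7667.
At the floor p = 103.5, quantity demanded = (235.1 − 103.5)/1 = 131.6.
Sellers' marginal cost at q' = 131.6: 35.5 + 0.2·131.6 = 61.82.
Δq = 166.3333 − 131.6 = 34.7333; wedge = 103.5 − 61.82 = 41.68.
The triangle = ½ × 34.7333 × 41.68 = $723.84.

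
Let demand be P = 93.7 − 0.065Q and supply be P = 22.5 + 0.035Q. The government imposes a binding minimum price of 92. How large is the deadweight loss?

23519.25

Competitive equilibrium: 93.7 − 0.065Q = 22.5 + 0.035Q → Q* = 712, P* = 47.42.
At the floor P = 92, quantity demanded = (93.7 − 92)/0.065 = 26.15385.
Sellers' marginal cost at Q' = 26.15385: 22.5 + 0.035·26.15385 = 23.41538.
ΔQ = 712 − 26.15385 = 685.84615; wedge = 92 − 23.41538 = 68.58462.
Welfare loss = ½ × 685.84615 × 68.58462 = 23519.25.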